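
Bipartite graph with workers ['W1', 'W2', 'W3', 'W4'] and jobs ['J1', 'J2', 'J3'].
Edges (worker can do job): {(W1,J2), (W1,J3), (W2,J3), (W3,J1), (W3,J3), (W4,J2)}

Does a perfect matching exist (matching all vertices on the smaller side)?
Yes, perfect matching exists (size 3)

Perfect matching: {(W1,J3), (W3,J1), (W4,J2)}
All 3 vertices on the smaller side are matched.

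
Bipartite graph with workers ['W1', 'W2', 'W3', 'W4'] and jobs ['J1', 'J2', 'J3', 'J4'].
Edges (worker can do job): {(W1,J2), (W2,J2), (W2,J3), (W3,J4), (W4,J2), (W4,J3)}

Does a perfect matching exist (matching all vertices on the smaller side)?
No, maximum matching has size 3 < 4

Maximum matching has size 3, need 4 for perfect matching.
Unmatched workers: ['W1']
Unmatched jobs: ['J1']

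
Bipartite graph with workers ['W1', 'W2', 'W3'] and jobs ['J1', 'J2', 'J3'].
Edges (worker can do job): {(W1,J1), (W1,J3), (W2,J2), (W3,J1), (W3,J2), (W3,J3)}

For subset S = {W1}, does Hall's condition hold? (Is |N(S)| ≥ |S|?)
Yes: |N(S)| = 2, |S| = 1

Subset S = {W1}
Neighbors N(S) = {J1, J3}

|N(S)| = 2, |S| = 1
Hall's condition: |N(S)| ≥ |S| is satisfied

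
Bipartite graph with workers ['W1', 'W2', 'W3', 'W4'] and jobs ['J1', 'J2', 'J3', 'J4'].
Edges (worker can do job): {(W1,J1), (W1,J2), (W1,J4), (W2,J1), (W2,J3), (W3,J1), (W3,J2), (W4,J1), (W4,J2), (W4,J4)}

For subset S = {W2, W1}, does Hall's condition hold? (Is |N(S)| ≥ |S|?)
Yes: |N(S)| = 4, |S| = 2

Subset S = {W2, W1}
Neighbors N(S) = {J1, J2, J3, J4}

|N(S)| = 4, |S| = 2
Hall's condition: |N(S)| ≥ |S| is satisfied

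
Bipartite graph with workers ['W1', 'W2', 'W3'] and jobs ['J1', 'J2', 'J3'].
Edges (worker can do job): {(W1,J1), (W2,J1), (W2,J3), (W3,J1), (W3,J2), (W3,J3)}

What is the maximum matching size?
Maximum matching size = 3

Maximum matching: {(W1,J1), (W2,J3), (W3,J2)}
Size: 3

This assigns 3 workers to 3 distinct jobs.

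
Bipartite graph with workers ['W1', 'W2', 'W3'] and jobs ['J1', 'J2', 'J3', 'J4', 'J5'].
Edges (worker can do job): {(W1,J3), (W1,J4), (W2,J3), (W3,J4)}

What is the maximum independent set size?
Maximum independent set = 6

By König's theorem:
- Min vertex cover = Max matching = 2
- Max independent set = Total vertices - Min vertex cover
- Max independent set = 8 - 2 = 6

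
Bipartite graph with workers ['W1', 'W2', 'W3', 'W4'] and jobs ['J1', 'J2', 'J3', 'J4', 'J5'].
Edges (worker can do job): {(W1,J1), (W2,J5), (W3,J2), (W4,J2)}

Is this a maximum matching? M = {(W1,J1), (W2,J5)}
No, size 2 is not maximum

Proposed matching has size 2.
Maximum matching size for this graph: 3.

This is NOT maximum - can be improved to size 3.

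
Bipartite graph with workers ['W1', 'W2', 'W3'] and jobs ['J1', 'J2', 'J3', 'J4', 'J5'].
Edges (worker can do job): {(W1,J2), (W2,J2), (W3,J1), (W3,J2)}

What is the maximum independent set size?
Maximum independent set = 6

By König's theorem:
- Min vertex cover = Max matching = 2
- Max independent set = Total vertices - Min vertex cover
- Max independent set = 8 - 2 = 6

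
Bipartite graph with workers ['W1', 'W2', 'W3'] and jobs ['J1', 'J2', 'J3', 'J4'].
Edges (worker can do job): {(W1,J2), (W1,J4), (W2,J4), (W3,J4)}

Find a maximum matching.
Matching: {(W1,J2), (W3,J4)}

Maximum matching (size 2):
  W1 → J2
  W3 → J4

Each worker is assigned to at most one job, and each job to at most one worker.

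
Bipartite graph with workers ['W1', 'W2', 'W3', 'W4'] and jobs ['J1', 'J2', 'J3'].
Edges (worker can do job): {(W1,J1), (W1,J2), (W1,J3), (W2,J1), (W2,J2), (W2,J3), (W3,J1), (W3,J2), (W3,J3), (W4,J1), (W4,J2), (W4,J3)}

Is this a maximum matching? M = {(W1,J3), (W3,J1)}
No, size 2 is not maximum

Proposed matching has size 2.
Maximum matching size for this graph: 3.

This is NOT maximum - can be improved to size 3.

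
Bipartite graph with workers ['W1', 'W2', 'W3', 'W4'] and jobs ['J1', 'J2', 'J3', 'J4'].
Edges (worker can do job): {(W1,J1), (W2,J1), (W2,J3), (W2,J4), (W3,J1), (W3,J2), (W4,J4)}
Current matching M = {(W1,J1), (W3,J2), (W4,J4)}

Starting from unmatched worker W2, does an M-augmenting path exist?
Yes: W2 → J3

An M-augmenting path alternates non-matching / matching edges, starting and ending at unmatched vertices.
Path: W2 → J3
(J3 is unmatched in M, so the path is augmenting.)
Flipping edges along this path would increase |M| from 3 to 4.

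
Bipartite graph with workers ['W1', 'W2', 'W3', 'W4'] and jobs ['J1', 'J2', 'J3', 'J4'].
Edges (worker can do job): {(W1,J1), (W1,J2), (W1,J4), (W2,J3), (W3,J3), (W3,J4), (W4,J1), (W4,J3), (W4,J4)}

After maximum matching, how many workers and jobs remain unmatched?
Unmatched: 0 workers, 0 jobs

Maximum matching size: 4
Workers: 4 total, 4 matched, 0 unmatched
Jobs: 4 total, 4 matched, 0 unmatched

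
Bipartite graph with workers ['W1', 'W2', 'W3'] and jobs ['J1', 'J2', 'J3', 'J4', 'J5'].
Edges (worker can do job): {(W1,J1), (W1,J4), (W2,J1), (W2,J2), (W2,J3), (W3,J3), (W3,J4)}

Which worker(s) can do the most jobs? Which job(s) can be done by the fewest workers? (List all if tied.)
Most versatile: W2 (3 jobs); Least covered: J5 (0 workers)

Worker degrees (jobs they can do): W1:2, W2:3, W3:2
Job degrees (workers who can do it): J1:2, J2:1, J3:2, J4:2, J5:0

Maximum worker degree is 3, achieved by: W2
Minimum job degree is 0, achieved by: J5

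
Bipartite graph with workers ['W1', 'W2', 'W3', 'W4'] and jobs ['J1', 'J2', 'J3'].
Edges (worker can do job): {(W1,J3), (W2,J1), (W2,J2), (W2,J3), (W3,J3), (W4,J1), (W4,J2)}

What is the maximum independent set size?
Maximum independent set = 4

By König's theorem:
- Min vertex cover = Max matching = 3
- Max independent set = Total vertices - Min vertex cover
- Max independent set = 7 - 3 = 4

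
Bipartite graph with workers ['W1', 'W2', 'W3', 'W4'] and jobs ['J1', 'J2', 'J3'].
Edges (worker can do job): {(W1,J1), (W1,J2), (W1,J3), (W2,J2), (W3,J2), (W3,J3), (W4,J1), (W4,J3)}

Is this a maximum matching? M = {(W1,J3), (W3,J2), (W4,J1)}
Yes, size 3 is maximum

Proposed matching has size 3.
Maximum matching size for this graph: 3.

This is a maximum matching.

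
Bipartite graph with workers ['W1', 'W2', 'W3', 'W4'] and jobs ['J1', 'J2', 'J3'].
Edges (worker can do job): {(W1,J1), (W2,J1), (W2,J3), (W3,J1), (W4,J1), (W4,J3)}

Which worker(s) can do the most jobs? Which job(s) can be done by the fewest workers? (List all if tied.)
Most versatile: W2, W4 (2 jobs); Least covered: J2 (0 workers)

Worker degrees (jobs they can do): W1:1, W2:2, W3:1, W4:2
Job degrees (workers who can do it): J1:4, J2:0, J3:2

Maximum worker degree is 2, achieved by: W2, W4
Minimum job degree is 0, achieved by: J2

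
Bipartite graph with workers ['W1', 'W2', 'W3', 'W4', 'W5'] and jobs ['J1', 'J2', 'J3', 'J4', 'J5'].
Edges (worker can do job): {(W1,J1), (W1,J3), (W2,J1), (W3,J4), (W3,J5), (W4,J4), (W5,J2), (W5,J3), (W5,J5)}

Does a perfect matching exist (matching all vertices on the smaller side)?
Yes, perfect matching exists (size 5)

Perfect matching: {(W1,J3), (W2,J1), (W3,J5), (W4,J4), (W5,J2)}
All 5 vertices on the smaller side are matched.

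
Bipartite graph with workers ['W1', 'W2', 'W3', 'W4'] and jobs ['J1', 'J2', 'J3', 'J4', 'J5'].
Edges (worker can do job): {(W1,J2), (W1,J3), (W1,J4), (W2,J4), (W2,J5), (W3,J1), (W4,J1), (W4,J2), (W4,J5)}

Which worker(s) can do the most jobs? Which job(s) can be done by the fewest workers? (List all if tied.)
Most versatile: W1, W4 (3 jobs); Least covered: J3 (1 workers)

Worker degrees (jobs they can do): W1:3, W2:2, W3:1, W4:3
Job degrees (workers who can do it): J1:2, J2:2, J3:1, J4:2, J5:2

Maximum worker degree is 3, achieved by: W1, W4
Minimum job degree is 1, achieved by: J3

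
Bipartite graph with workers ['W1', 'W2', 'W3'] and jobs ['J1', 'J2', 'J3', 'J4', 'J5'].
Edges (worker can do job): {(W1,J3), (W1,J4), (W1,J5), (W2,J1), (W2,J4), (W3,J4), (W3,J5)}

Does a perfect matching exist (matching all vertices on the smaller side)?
Yes, perfect matching exists (size 3)

Perfect matching: {(W1,J3), (W2,J1), (W3,J4)}
All 3 vertices on the smaller side are matched.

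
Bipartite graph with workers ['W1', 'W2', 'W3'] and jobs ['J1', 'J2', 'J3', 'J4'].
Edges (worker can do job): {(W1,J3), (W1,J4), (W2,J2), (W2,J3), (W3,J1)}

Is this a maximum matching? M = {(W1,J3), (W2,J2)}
No, size 2 is not maximum

Proposed matching has size 2.
Maximum matching size for this graph: 3.

This is NOT maximum - can be improved to size 3.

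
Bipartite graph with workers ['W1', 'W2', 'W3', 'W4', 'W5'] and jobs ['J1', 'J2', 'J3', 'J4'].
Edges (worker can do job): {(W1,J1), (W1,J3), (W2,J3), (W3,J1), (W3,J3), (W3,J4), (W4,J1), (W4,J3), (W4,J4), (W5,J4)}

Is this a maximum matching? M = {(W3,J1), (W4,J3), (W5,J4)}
Yes, size 3 is maximum

Proposed matching has size 3.
Maximum matching size for this graph: 3.

This is a maximum matching.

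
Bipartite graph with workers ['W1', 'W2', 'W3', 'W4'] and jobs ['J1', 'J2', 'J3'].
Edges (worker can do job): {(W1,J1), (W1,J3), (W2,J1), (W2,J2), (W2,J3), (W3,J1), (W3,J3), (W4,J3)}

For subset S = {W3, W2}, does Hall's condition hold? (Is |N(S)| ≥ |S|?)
Yes: |N(S)| = 3, |S| = 2

Subset S = {W3, W2}
Neighbors N(S) = {J1, J2, J3}

|N(S)| = 3, |S| = 2
Hall's condition: |N(S)| ≥ |S| is satisfied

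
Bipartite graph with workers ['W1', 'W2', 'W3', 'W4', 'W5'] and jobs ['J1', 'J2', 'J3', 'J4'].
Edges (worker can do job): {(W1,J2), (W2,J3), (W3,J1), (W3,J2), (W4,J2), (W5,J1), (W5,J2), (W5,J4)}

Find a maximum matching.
Matching: {(W2,J3), (W3,J1), (W4,J2), (W5,J4)}

Maximum matching (size 4):
  W2 → J3
  W3 → J1
  W4 → J2
  W5 → J4

Each worker is assigned to at most one job, and each job to at most one worker.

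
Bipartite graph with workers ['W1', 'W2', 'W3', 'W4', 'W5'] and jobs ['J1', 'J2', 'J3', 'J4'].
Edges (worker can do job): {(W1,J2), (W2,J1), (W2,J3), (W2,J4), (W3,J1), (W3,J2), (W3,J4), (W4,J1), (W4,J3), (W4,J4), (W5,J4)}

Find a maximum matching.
Matching: {(W2,J1), (W3,J2), (W4,J3), (W5,J4)}

Maximum matching (size 4):
  W2 → J1
  W3 → J2
  W4 → J3
  W5 → J4

Each worker is assigned to at most one job, and each job to at most one worker.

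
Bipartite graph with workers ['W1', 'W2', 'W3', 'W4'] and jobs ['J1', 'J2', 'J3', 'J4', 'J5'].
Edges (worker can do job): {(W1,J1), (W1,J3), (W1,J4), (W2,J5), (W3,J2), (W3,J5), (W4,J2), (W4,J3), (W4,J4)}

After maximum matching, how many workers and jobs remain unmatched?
Unmatched: 0 workers, 1 jobs

Maximum matching size: 4
Workers: 4 total, 4 matched, 0 unmatched
Jobs: 5 total, 4 matched, 1 unmatched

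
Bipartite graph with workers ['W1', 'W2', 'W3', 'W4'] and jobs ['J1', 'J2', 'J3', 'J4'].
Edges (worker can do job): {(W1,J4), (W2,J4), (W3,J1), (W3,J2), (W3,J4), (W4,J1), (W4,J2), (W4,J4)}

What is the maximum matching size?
Maximum matching size = 3

Maximum matching: {(W1,J4), (W3,J2), (W4,J1)}
Size: 3

This assigns 3 workers to 3 distinct jobs.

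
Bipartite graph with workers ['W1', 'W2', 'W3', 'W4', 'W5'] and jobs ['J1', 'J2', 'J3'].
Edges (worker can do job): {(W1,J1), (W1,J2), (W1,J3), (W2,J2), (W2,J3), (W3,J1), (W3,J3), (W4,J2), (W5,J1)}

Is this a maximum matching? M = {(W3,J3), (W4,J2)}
No, size 2 is not maximum

Proposed matching has size 2.
Maximum matching size for this graph: 3.

This is NOT maximum - can be improved to size 3.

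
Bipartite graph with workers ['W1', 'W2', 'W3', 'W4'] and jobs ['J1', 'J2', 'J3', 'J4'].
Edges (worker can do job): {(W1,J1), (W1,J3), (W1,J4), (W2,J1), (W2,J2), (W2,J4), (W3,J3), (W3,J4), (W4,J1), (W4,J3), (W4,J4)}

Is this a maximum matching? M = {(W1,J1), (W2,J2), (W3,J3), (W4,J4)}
Yes, size 4 is maximum

Proposed matching has size 4.
Maximum matching size for this graph: 4.

This is a maximum matching.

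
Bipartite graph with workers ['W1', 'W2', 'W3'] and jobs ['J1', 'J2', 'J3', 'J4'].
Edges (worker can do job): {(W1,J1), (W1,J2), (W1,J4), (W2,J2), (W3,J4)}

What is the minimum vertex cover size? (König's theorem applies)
Minimum vertex cover size = 3

By König's theorem: in bipartite graphs,
min vertex cover = max matching = 3

Maximum matching has size 3, so minimum vertex cover also has size 3.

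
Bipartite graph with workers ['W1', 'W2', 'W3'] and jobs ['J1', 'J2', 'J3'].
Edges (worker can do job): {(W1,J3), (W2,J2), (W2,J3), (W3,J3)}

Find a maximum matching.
Matching: {(W2,J2), (W3,J3)}

Maximum matching (size 2):
  W2 → J2
  W3 → J3

Each worker is assigned to at most one job, and each job to at most one worker.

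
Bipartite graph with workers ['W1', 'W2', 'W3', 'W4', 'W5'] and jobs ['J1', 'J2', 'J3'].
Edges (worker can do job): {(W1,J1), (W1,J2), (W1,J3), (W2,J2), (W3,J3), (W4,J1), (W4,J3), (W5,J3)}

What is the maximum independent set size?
Maximum independent set = 5

By König's theorem:
- Min vertex cover = Max matching = 3
- Max independent set = Total vertices - Min vertex cover
- Max independent set = 8 - 3 = 5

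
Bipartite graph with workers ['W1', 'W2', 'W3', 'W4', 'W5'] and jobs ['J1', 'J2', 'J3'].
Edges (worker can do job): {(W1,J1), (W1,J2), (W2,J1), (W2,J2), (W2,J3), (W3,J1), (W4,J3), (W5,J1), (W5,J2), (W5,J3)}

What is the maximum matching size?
Maximum matching size = 3

Maximum matching: {(W1,J2), (W3,J1), (W5,J3)}
Size: 3

This assigns 3 workers to 3 distinct jobs.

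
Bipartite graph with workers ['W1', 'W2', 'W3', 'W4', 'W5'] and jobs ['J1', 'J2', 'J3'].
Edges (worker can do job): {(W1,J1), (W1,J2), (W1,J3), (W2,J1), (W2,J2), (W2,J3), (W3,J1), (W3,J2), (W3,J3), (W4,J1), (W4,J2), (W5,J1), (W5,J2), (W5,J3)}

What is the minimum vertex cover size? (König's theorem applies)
Minimum vertex cover size = 3

By König's theorem: in bipartite graphs,
min vertex cover = max matching = 3

Maximum matching has size 3, so minimum vertex cover also has size 3.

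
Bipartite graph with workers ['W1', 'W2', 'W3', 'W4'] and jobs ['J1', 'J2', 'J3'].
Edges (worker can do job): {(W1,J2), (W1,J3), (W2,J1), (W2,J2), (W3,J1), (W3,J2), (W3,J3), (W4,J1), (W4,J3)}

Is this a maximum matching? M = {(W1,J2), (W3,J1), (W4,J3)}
Yes, size 3 is maximum

Proposed matching has size 3.
Maximum matching size for this graph: 3.

This is a maximum matching.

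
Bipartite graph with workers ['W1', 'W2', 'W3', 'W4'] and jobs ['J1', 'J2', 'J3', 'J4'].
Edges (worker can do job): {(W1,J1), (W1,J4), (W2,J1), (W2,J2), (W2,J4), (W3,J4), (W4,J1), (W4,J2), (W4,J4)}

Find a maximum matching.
Matching: {(W1,J1), (W2,J2), (W4,J4)}

Maximum matching (size 3):
  W1 → J1
  W2 → J2
  W4 → J4

Each worker is assigned to at most one job, and each job to at most one worker.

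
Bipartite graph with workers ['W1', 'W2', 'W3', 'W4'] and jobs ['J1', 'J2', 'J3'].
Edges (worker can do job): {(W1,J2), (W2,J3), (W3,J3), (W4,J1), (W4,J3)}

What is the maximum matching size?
Maximum matching size = 3

Maximum matching: {(W1,J2), (W3,J3), (W4,J1)}
Size: 3

This assigns 3 workers to 3 distinct jobs.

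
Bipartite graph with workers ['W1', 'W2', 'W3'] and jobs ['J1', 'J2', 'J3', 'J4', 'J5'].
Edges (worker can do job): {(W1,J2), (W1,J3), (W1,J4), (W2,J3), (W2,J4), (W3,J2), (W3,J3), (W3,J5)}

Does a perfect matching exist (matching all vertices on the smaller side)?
Yes, perfect matching exists (size 3)

Perfect matching: {(W1,J4), (W2,J3), (W3,J2)}
All 3 vertices on the smaller side are matched.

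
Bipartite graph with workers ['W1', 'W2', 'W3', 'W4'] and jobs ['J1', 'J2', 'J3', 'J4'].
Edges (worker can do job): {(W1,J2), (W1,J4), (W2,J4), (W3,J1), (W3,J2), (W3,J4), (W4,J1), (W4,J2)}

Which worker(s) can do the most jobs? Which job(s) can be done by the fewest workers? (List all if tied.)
Most versatile: W3 (3 jobs); Least covered: J3 (0 workers)

Worker degrees (jobs they can do): W1:2, W2:1, W3:3, W4:2
Job degrees (workers who can do it): J1:2, J2:3, J3:0, J4:3

Maximum worker degree is 3, achieved by: W3
Minimum job degree is 0, achieved by: J3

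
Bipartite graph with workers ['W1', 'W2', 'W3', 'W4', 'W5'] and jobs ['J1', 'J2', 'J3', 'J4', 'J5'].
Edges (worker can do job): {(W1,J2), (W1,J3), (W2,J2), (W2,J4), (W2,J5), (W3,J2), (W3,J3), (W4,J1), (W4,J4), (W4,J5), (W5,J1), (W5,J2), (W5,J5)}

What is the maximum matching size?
Maximum matching size = 5

Maximum matching: {(W1,J2), (W2,J5), (W3,J3), (W4,J4), (W5,J1)}
Size: 5

This assigns 5 workers to 5 distinct jobs.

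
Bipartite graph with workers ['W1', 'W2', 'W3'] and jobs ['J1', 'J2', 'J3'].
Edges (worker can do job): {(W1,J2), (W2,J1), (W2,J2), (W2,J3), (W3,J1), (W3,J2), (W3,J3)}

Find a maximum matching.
Matching: {(W1,J2), (W2,J1), (W3,J3)}

Maximum matching (size 3):
  W1 → J2
  W2 → J1
  W3 → J3

Each worker is assigned to at most one job, and each job to at most one worker.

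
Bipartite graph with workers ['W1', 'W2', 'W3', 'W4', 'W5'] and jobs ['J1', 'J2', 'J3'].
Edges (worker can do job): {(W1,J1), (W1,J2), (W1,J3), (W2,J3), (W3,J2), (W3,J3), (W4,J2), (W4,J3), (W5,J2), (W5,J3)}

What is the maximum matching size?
Maximum matching size = 3

Maximum matching: {(W1,J1), (W3,J2), (W5,J3)}
Size: 3

This assigns 3 workers to 3 distinct jobs.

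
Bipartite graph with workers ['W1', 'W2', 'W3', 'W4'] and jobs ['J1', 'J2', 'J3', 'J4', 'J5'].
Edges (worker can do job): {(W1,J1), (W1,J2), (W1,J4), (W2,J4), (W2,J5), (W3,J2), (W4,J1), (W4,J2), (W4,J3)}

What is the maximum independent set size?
Maximum independent set = 5

By König's theorem:
- Min vertex cover = Max matching = 4
- Max independent set = Total vertices - Min vertex cover
- Max independent set = 9 - 4 = 5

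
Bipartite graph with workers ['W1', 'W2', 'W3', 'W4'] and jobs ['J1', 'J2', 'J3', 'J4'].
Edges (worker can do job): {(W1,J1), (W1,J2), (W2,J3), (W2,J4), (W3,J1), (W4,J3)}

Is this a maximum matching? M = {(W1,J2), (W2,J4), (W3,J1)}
No, size 3 is not maximum

Proposed matching has size 3.
Maximum matching size for this graph: 4.

This is NOT maximum - can be improved to size 4.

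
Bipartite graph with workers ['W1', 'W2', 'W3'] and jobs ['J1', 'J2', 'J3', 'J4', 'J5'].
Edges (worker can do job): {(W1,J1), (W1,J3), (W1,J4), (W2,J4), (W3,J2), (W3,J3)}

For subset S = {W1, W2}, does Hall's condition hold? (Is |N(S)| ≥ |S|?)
Yes: |N(S)| = 3, |S| = 2

Subset S = {W1, W2}
Neighbors N(S) = {J1, J3, J4}

|N(S)| = 3, |S| = 2
Hall's condition: |N(S)| ≥ |S| is satisfied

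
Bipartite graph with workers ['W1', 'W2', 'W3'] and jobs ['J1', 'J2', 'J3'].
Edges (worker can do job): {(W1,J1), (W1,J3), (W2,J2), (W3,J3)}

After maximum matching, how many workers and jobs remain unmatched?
Unmatched: 0 workers, 0 jobs

Maximum matching size: 3
Workers: 3 total, 3 matched, 0 unmatched
Jobs: 3 total, 3 matched, 0 unmatched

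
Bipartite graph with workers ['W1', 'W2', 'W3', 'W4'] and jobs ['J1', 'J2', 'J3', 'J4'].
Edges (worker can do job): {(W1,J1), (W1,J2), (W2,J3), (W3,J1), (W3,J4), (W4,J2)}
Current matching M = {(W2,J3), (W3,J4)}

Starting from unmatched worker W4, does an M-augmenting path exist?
Yes: W4 → J2

An M-augmenting path alternates non-matching / matching edges, starting and ending at unmatched vertices.
Path: W4 → J2
(J2 is unmatched in M, so the path is augmenting.)
Flipping edges along this path would increase |M| from 2 to 3.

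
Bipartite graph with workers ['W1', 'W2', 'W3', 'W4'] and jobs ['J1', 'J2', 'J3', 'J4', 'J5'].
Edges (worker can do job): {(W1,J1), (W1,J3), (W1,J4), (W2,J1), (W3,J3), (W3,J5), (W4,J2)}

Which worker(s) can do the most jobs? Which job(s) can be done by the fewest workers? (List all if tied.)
Most versatile: W1 (3 jobs); Least covered: J2, J4, J5 (1 workers)

Worker degrees (jobs they can do): W1:3, W2:1, W3:2, W4:1
Job degrees (workers who can do it): J1:2, J2:1, J3:2, J4:1, J5:1

Maximum worker degree is 3, achieved by: W1
Minimum job degree is 1, achieved by: J2, J4, J5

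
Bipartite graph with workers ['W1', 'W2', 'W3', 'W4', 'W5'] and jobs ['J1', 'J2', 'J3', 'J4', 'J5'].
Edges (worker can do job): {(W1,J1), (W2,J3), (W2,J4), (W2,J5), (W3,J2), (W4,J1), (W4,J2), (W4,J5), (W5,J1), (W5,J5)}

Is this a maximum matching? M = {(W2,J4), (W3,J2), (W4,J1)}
No, size 3 is not maximum

Proposed matching has size 3.
Maximum matching size for this graph: 4.

This is NOT maximum - can be improved to size 4.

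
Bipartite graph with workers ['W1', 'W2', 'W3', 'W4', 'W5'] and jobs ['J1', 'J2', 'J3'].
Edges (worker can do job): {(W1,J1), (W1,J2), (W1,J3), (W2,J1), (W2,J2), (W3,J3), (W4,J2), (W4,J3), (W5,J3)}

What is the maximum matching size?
Maximum matching size = 3

Maximum matching: {(W1,J1), (W3,J3), (W4,J2)}
Size: 3

This assigns 3 workers to 3 distinct jobs.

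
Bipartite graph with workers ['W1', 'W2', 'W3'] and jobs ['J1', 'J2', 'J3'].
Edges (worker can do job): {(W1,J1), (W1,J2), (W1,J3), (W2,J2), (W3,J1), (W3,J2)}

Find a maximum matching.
Matching: {(W1,J3), (W2,J2), (W3,J1)}

Maximum matching (size 3):
  W1 → J3
  W2 → J2
  W3 → J1

Each worker is assigned to at most one job, and each job to at most one worker.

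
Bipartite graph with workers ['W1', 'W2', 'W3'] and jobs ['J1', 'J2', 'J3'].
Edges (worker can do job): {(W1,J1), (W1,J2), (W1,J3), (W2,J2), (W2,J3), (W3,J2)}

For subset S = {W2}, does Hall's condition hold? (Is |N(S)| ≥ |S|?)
Yes: |N(S)| = 2, |S| = 1

Subset S = {W2}
Neighbors N(S) = {J2, J3}

|N(S)| = 2, |S| = 1
Hall's condition: |N(S)| ≥ |S| is satisfied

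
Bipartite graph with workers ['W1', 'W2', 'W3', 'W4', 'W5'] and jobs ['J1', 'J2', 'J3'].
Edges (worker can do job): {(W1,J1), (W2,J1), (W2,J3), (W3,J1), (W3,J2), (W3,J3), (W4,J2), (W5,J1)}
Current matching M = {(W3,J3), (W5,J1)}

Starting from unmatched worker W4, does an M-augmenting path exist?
Yes: W4 → J2

An M-augmenting path alternates non-matching / matching edges, starting and ending at unmatched vertices.
Path: W4 → J2
(J2 is unmatched in M, so the path is augmenting.)
Flipping edges along this path would increase |M| from 2 to 3.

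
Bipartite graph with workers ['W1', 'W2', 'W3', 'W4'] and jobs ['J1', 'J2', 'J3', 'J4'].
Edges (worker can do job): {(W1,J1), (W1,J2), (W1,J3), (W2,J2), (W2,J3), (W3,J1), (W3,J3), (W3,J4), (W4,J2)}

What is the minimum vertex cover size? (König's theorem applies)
Minimum vertex cover size = 4

By König's theorem: in bipartite graphs,
min vertex cover = max matching = 4

Maximum matching has size 4, so minimum vertex cover also has size 4.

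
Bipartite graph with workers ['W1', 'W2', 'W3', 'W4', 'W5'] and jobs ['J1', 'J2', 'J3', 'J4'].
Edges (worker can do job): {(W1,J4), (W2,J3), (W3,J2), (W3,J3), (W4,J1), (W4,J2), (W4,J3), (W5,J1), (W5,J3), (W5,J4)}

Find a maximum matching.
Matching: {(W1,J4), (W3,J3), (W4,J2), (W5,J1)}

Maximum matching (size 4):
  W1 → J4
  W3 → J3
  W4 → J2
  W5 → J1

Each worker is assigned to at most one job, and each job to at most one worker.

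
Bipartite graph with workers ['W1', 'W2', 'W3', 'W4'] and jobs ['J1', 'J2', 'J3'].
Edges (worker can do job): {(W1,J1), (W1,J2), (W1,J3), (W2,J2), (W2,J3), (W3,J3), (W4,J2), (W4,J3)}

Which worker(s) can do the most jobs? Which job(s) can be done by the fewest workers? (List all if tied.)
Most versatile: W1 (3 jobs); Least covered: J1 (1 workers)

Worker degrees (jobs they can do): W1:3, W2:2, W3:1, W4:2
Job degrees (workers who can do it): J1:1, J2:3, J3:4

Maximum worker degree is 3, achieved by: W1
Minimum job degree is 1, achieved by: J1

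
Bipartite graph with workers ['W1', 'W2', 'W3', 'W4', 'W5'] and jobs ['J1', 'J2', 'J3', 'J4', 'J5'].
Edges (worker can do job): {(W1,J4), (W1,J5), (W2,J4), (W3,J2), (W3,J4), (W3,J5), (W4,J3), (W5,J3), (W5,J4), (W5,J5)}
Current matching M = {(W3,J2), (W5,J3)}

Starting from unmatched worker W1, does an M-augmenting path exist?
Yes: W1 → J5

An M-augmenting path alternates non-matching / matching edges, starting and ending at unmatched vertices.
Path: W1 → J5
(J5 is unmatched in M, so the path is augmenting.)
Flipping edges along this path would increase |M| from 2 to 3.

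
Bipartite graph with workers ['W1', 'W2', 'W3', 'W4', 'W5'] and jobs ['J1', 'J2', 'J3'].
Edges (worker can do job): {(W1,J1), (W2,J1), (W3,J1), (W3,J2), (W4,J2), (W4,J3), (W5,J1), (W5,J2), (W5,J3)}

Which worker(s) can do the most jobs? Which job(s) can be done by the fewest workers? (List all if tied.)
Most versatile: W5 (3 jobs); Least covered: J3 (2 workers)

Worker degrees (jobs they can do): W1:1, W2:1, W3:2, W4:2, W5:3
Job degrees (workers who can do it): J1:4, J2:3, J3:2

Maximum worker degree is 3, achieved by: W5
Minimum job degree is 2, achieved by: J3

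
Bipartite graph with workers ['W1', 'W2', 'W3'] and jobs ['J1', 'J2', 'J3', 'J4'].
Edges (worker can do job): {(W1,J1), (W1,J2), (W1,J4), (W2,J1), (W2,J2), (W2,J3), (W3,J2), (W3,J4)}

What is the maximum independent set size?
Maximum independent set = 4

By König's theorem:
- Min vertex cover = Max matching = 3
- Max independent set = Total vertices - Min vertex cover
- Max independent set = 7 - 3 = 4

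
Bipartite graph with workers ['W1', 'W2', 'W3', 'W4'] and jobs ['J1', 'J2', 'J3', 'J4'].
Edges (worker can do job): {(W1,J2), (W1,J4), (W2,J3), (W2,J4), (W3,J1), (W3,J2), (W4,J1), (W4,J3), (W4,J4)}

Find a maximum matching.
Matching: {(W1,J2), (W2,J3), (W3,J1), (W4,J4)}

Maximum matching (size 4):
  W1 → J2
  W2 → J3
  W3 → J1
  W4 → J4

Each worker is assigned to at most one job, and each job to at most one worker.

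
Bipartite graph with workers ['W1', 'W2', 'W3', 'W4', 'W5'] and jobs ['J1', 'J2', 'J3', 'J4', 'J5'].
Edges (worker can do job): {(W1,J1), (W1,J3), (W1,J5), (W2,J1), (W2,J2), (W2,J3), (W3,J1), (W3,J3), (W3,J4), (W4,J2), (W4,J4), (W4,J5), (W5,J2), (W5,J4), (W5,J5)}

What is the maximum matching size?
Maximum matching size = 5

Maximum matching: {(W1,J3), (W2,J2), (W3,J1), (W4,J5), (W5,J4)}
Size: 5

This assigns 5 workers to 5 distinct jobs.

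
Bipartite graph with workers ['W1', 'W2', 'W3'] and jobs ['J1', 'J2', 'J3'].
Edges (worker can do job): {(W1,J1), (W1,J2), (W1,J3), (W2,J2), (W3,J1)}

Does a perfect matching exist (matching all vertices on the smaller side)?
Yes, perfect matching exists (size 3)

Perfect matching: {(W1,J3), (W2,J2), (W3,J1)}
All 3 vertices on the smaller side are matched.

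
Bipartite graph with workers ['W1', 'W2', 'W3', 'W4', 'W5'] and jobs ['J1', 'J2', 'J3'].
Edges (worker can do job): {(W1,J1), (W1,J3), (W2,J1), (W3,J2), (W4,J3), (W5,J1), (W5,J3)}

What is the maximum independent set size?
Maximum independent set = 5

By König's theorem:
- Min vertex cover = Max matching = 3
- Max independent set = Total vertices - Min vertex cover
- Max independent set = 8 - 3 = 5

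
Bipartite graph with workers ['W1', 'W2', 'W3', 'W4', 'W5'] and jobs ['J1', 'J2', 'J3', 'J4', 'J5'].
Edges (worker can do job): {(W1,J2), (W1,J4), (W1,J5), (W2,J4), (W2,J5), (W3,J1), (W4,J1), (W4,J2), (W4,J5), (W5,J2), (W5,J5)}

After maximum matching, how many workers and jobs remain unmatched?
Unmatched: 1 workers, 1 jobs

Maximum matching size: 4
Workers: 5 total, 4 matched, 1 unmatched
Jobs: 5 total, 4 matched, 1 unmatched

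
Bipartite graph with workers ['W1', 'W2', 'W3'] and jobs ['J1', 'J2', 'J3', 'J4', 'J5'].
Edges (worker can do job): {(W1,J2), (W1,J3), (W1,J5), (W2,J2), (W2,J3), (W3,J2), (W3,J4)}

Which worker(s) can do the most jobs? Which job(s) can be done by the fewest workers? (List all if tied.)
Most versatile: W1 (3 jobs); Least covered: J1 (0 workers)

Worker degrees (jobs they can do): W1:3, W2:2, W3:2
Job degrees (workers who can do it): J1:0, J2:3, J3:2, J4:1, J5:1

Maximum worker degree is 3, achieved by: W1
Minimum job degree is 0, achieved by: J1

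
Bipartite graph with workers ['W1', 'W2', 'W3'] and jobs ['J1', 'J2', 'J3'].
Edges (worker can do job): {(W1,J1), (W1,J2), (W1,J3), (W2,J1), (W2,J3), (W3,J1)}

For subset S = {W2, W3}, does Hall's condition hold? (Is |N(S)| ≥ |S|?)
Yes: |N(S)| = 2, |S| = 2

Subset S = {W2, W3}
Neighbors N(S) = {J1, J3}

|N(S)| = 2, |S| = 2
Hall's condition: |N(S)| ≥ |S| is satisfied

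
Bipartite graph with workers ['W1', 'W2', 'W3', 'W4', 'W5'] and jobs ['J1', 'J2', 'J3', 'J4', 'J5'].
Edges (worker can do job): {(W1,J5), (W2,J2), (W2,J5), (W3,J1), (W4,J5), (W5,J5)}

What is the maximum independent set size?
Maximum independent set = 7

By König's theorem:
- Min vertex cover = Max matching = 3
- Max independent set = Total vertices - Min vertex cover
- Max independent set = 10 - 3 = 7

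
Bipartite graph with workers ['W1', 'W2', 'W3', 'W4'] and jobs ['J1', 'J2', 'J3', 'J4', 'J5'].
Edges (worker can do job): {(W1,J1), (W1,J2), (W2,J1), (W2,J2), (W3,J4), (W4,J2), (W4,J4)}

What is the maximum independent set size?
Maximum independent set = 6

By König's theorem:
- Min vertex cover = Max matching = 3
- Max independent set = Total vertices - Min vertex cover
- Max independent set = 9 - 3 = 6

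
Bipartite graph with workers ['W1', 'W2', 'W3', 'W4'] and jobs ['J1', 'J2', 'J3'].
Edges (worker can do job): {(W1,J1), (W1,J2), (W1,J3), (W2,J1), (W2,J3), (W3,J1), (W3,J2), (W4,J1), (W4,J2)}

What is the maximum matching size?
Maximum matching size = 3

Maximum matching: {(W1,J3), (W3,J1), (W4,J2)}
Size: 3

This assigns 3 workers to 3 distinct jobs.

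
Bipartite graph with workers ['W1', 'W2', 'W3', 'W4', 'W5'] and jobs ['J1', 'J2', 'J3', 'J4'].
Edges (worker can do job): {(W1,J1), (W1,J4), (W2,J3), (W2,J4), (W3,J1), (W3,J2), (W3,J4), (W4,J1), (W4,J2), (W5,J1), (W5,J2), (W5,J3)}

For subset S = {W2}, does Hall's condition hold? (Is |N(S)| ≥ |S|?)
Yes: |N(S)| = 2, |S| = 1

Subset S = {W2}
Neighbors N(S) = {J3, J4}

|N(S)| = 2, |S| = 1
Hall's condition: |N(S)| ≥ |S| is satisfied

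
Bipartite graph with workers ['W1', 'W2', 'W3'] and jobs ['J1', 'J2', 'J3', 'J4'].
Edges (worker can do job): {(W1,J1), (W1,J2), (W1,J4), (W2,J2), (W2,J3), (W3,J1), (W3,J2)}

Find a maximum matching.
Matching: {(W1,J2), (W2,J3), (W3,J1)}

Maximum matching (size 3):
  W1 → J2
  W2 → J3
  W3 → J1

Each worker is assigned to at most one job, and each job to at most one worker.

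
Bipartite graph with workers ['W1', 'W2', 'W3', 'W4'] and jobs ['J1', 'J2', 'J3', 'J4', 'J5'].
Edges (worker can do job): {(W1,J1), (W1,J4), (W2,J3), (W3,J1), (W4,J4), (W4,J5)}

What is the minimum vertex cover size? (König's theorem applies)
Minimum vertex cover size = 4

By König's theorem: in bipartite graphs,
min vertex cover = max matching = 4

Maximum matching has size 4, so minimum vertex cover also has size 4.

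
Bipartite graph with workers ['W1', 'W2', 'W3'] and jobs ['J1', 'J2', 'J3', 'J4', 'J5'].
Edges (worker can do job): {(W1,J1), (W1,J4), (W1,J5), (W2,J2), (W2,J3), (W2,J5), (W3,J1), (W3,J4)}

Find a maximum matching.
Matching: {(W1,J5), (W2,J2), (W3,J4)}

Maximum matching (size 3):
  W1 → J5
  W2 → J2
  W3 → J4

Each worker is assigned to at most one job, and each job to at most one worker.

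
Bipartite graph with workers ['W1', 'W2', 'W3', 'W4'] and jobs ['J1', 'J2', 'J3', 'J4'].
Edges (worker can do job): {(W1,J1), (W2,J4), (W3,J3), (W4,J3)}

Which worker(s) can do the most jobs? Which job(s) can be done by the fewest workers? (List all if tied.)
Most versatile: W1, W2, W3, W4 (1 jobs); Least covered: J2 (0 workers)

Worker degrees (jobs they can do): W1:1, W2:1, W3:1, W4:1
Job degrees (workers who can do it): J1:1, J2:0, J3:2, J4:1

Maximum worker degree is 1, achieved by: W1, W2, W3, W4
Minimum job degree is 0, achieved by: J2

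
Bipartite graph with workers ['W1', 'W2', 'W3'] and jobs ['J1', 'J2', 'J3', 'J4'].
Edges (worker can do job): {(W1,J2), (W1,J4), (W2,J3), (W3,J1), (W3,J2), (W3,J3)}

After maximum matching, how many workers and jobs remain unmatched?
Unmatched: 0 workers, 1 jobs

Maximum matching size: 3
Workers: 3 total, 3 matched, 0 unmatched
Jobs: 4 total, 3 matched, 1 unmatched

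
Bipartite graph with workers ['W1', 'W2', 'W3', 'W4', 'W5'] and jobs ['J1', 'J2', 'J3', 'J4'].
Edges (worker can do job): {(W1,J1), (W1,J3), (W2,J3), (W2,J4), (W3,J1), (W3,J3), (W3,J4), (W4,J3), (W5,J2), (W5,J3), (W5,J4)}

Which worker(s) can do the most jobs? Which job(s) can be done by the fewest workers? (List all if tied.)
Most versatile: W3, W5 (3 jobs); Least covered: J2 (1 workers)

Worker degrees (jobs they can do): W1:2, W2:2, W3:3, W4:1, W5:3
Job degrees (workers who can do it): J1:2, J2:1, J3:5, J4:3

Maximum worker degree is 3, achieved by: W3, W5
Minimum job degree is 1, achieved by: J2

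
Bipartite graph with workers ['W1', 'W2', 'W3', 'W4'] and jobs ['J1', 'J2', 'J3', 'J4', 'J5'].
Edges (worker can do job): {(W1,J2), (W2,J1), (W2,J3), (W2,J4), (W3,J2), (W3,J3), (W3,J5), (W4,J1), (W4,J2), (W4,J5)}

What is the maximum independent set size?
Maximum independent set = 5

By König's theorem:
- Min vertex cover = Max matching = 4
- Max independent set = Total vertices - Min vertex cover
- Max independent set = 9 - 4 = 5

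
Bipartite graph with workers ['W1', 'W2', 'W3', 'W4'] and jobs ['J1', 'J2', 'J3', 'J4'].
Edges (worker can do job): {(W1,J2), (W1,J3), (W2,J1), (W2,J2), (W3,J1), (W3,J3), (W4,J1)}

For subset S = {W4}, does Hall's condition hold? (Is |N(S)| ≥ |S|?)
Yes: |N(S)| = 1, |S| = 1

Subset S = {W4}
Neighbors N(S) = {J1}

|N(S)| = 1, |S| = 1
Hall's condition: |N(S)| ≥ |S| is satisfied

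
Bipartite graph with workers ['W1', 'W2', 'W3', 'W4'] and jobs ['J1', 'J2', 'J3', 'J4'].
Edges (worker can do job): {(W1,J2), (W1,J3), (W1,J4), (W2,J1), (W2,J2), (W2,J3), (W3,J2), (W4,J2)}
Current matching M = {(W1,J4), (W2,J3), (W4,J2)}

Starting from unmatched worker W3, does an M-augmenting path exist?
No augmenting path from W3

Alternating search from W3 reaches jobs: {J2}.
Every reachable job is already matched in M, and following those matched edges back to workers exposes no further unvisited jobs.
No M-augmenting path from W3 exists.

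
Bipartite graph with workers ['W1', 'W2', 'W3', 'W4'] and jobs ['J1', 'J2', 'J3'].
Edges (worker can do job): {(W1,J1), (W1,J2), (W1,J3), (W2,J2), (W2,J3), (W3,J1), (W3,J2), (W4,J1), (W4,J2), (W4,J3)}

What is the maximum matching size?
Maximum matching size = 3

Maximum matching: {(W1,J3), (W3,J1), (W4,J2)}
Size: 3

This assigns 3 workers to 3 distinct jobs.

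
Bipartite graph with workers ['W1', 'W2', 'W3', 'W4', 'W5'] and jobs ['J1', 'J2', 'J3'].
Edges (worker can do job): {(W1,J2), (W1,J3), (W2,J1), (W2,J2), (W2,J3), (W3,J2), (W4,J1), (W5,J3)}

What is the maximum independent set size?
Maximum independent set = 5

By König's theorem:
- Min vertex cover = Max matching = 3
- Max independent set = Total vertices - Min vertex cover
- Max independent set = 8 - 3 = 5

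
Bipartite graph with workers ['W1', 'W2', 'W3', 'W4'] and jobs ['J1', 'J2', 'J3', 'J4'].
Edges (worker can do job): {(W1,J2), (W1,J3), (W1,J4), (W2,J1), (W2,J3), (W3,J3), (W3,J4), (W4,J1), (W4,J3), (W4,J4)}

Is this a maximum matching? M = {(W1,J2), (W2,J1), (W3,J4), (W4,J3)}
Yes, size 4 is maximum

Proposed matching has size 4.
Maximum matching size for this graph: 4.

This is a maximum matching.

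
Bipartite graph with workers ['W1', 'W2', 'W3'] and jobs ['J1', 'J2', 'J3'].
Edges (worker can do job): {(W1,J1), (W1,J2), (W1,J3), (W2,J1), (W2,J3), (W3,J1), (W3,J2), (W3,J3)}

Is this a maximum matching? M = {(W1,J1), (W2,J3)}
No, size 2 is not maximum

Proposed matching has size 2.
Maximum matching size for this graph: 3.

This is NOT maximum - can be improved to size 3.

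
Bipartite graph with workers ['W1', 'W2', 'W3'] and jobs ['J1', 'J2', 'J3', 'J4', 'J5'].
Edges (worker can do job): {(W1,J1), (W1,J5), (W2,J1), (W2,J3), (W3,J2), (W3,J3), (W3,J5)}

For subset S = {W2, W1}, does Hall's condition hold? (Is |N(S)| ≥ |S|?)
Yes: |N(S)| = 3, |S| = 2

Subset S = {W2, W1}
Neighbors N(S) = {J1, J3, J5}

|N(S)| = 3, |S| = 2
Hall's condition: |N(S)| ≥ |S| is satisfied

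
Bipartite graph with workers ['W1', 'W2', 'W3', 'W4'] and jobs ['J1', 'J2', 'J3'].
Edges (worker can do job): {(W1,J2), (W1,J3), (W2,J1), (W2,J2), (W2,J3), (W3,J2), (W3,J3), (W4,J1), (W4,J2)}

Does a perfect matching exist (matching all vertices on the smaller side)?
Yes, perfect matching exists (size 3)

Perfect matching: {(W1,J2), (W3,J3), (W4,J1)}
All 3 vertices on the smaller side are matched.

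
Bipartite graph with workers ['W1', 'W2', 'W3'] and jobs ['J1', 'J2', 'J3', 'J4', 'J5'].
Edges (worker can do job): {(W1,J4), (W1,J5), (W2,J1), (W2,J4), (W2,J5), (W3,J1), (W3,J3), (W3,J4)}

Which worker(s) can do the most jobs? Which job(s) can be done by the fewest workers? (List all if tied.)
Most versatile: W2, W3 (3 jobs); Least covered: J2 (0 workers)

Worker degrees (jobs they can do): W1:2, W2:3, W3:3
Job degrees (workers who can do it): J1:2, J2:0, J3:1, J4:3, J5:2

Maximum worker degree is 3, achieved by: W2, W3
Minimum job degree is 0, achieved by: J2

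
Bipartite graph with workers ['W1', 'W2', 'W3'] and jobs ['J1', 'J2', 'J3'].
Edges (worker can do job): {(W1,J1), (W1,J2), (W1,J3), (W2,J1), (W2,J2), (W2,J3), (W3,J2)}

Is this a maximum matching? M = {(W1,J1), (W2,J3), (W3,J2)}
Yes, size 3 is maximum

Proposed matching has size 3.
Maximum matching size for this graph: 3.

This is a maximum matching.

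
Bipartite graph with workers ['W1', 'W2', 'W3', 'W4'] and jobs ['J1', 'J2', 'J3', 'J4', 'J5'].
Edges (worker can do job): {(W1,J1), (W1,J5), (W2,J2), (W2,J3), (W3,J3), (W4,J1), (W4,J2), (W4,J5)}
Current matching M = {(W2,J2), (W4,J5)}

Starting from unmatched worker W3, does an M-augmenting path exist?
Yes: W3 → J3

An M-augmenting path alternates non-matching / matching edges, starting and ending at unmatched vertices.
Path: W3 → J3
(J3 is unmatched in M, so the path is augmenting.)
Flipping edges along this path would increase |M| from 2 to 3.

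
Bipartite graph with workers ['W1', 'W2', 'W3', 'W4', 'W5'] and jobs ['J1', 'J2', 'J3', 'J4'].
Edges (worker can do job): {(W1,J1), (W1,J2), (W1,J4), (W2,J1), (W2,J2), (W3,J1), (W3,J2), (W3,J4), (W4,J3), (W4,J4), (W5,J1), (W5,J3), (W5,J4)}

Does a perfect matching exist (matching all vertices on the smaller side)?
Yes, perfect matching exists (size 4)

Perfect matching: {(W1,J4), (W3,J2), (W4,J3), (W5,J1)}
All 4 vertices on the smaller side are matched.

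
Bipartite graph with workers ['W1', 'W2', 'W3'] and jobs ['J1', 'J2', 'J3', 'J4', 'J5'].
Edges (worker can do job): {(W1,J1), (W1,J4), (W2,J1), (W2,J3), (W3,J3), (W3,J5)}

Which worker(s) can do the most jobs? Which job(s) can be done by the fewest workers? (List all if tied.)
Most versatile: W1, W2, W3 (2 jobs); Least covered: J2 (0 workers)

Worker degrees (jobs they can do): W1:2, W2:2, W3:2
Job degrees (workers who can do it): J1:2, J2:0, J3:2, J4:1, J5:1

Maximum worker degree is 2, achieved by: W1, W2, W3
Minimum job degree is 0, achieved by: J2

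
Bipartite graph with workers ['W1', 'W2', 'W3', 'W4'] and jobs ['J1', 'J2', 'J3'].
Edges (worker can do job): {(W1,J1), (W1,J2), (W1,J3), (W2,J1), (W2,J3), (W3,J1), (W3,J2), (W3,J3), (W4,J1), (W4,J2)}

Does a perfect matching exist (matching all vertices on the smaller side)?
Yes, perfect matching exists (size 3)

Perfect matching: {(W1,J3), (W3,J2), (W4,J1)}
All 3 vertices on the smaller side are matched.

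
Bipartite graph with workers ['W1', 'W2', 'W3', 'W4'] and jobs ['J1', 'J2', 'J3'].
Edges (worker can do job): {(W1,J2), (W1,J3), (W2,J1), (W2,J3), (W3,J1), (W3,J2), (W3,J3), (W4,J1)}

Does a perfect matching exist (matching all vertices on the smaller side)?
Yes, perfect matching exists (size 3)

Perfect matching: {(W1,J3), (W3,J2), (W4,J1)}
All 3 vertices on the smaller side are matched.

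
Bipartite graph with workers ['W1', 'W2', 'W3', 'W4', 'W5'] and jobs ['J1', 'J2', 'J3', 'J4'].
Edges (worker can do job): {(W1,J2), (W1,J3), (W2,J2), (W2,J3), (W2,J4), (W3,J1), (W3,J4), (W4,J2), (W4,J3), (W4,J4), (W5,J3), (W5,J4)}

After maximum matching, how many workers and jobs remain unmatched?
Unmatched: 1 workers, 0 jobs

Maximum matching size: 4
Workers: 5 total, 4 matched, 1 unmatched
Jobs: 4 total, 4 matched, 0 unmatched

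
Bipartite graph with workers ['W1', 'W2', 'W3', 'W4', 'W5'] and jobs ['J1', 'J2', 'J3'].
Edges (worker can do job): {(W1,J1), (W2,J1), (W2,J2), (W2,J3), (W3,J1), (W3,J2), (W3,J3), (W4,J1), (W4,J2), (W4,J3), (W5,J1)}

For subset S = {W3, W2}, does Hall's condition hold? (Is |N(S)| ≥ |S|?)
Yes: |N(S)| = 3, |S| = 2

Subset S = {W3, W2}
Neighbors N(S) = {J1, J2, J3}

|N(S)| = 3, |S| = 2
Hall's condition: |N(S)| ≥ |S| is satisfied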